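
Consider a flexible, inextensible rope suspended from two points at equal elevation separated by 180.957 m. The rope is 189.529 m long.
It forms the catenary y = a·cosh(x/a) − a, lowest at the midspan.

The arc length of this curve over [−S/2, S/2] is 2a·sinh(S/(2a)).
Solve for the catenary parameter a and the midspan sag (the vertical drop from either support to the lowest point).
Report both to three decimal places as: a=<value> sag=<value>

a=170.906 sag=24.514

seed: a₀ = √(S³/(24(L−S))) = √(180.957³/(24·8.572)) = 169.713496
iter 1: u=0.533125  f(a)=+1.226e-01  f'(a)=-1.039e-01  a ← 169.713496 − (+1.226e-01/-1.039e-01) = 170.893711
iter 2: u=0.529443  f(a)=+1.291e-03  f'(a)=-1.017e-01  a ← 170.893711 − (+1.291e-03/-1.017e-01) = 170.906401
iter 3: u=0.529404  f(a)=+1.465e-07  f'(a)=-1.017e-01  a ← 170.906401 − (+1.465e-07/-1.017e-01) = 170.906403
iter 4: u=0.529404  f(a)=+5.684e-14  f'(a)=-1.017e-01  a ← 170.906403 − (+5.684e-14/-1.017e-01) = 170.906403
converged: |Δa| < 1e-12 after 4 iterations
sag = a·(cosh(S/(2a)) − 1) = 170.906403·(cosh(0.529404) − 1) = 24.514448
T_max/T_min = cosh(S/(2a)) = 1.143438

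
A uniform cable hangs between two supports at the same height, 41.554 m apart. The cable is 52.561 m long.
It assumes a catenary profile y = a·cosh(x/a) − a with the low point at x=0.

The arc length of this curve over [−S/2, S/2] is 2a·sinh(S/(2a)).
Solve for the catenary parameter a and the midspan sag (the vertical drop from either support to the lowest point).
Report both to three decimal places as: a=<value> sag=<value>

seed: a₀ = √(S³/(24(L−S))) = √(41.554³/(24·11.007)) = 16.480833
iter 1: u=1.260677  f(a)=+9.085e-01  f'(a)=-1.560e+00  a ← 16.480833 − (+9.085e-01/-1.560e+00) = 17.063052
iter 2: u=1.217660  f(a)=+5.036e-02  f'(a)=-1.392e+00  a ← 17.063052 − (+5.036e-02/-1.392e+00) = 17.099237
iter 3: u=1.215083  f(a)=+1.749e-04  f'(a)=-1.382e+00  a ← 17.099237 − (+1.749e-04/-1.382e+00) = 17.099364
iter 4: u=1.215074  f(a)=+2.124e-09  f'(a)=-1.382e+00  a ← 17.099364 − (+2.124e-09/-1.382e+00) = 17.099364
iter 5: u=1.215074  f(a)=+0.000e+00  f'(a)=-1.382e+00  a ← 17.099364 − (+0.000e+00/-1.382e+00) = 17.099364
converged: |Δa| < 1e-12 after 5 iterations
sag = a·(cosh(S/(2a)) − 1) = 17.099364·(cosh(1.215074) − 1) = 14.254311
T_max/T_min = cosh(S/(2a)) = 1.833616

a=17.099 sag=14.254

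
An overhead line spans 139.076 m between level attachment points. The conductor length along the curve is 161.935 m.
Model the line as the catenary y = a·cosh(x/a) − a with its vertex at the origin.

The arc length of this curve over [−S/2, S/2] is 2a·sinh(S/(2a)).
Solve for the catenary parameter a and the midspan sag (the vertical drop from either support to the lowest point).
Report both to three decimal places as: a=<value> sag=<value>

a=71.688 sag=36.455

seed: a₀ = √(S³/(24(L−S))) = √(139.076³/(24·22.859)) = 70.023538
iter 1: u=0.993066  f(a)=+1.154e+00  f'(a)=-7.196e-01  a ← 70.023538 − (+1.154e+00/-7.196e-01) = 71.627207
iter 2: u=0.970832  f(a)=+4.083e-02  f'(a)=-6.695e-01  a ← 71.627207 − (+4.083e-02/-6.695e-01) = 71.688199
iter 3: u=0.970006  f(a)=+5.528e-05  f'(a)=-6.677e-01  a ← 71.688199 − (+5.528e-05/-6.677e-01) = 71.688282
iter 4: u=0.970005  f(a)=+1.016e-10  f'(a)=-6.677e-01  a ← 71.688282 − (+1.016e-10/-6.677e-01) = 71.688282
iter 5: u=0.970005  f(a)=+0.000e+00  f'(a)=-6.677e-01  a ← 71.688282 − (+0.000e+00/-6.677e-01) = 71.688282
converged: |Δa| < 1e-12 after 5 iterations
sag = a·(cosh(S/(2a)) − 1) = 71.688282·(cosh(0.970005) − 1) = 36.454891
T_max/T_min = cosh(S/(2a)) = 1.508520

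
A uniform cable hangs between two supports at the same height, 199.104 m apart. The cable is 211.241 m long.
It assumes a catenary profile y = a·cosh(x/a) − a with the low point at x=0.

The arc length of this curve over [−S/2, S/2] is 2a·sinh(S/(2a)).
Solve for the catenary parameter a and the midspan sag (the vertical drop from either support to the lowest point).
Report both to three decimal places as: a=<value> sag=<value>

a=166.095 sag=30.738

seed: a₀ = √(S³/(24(L−S))) = √(199.104³/(24·12.137)) = 164.610935
iter 1: u=0.604771  f(a)=+2.239e-01  f'(a)=-1.529e-01  a ← 164.610935 − (+2.239e-01/-1.529e-01) = 166.075011
iter 2: u=0.599440  f(a)=+3.022e-03  f'(a)=-1.488e-01  a ← 166.075011 − (+3.022e-03/-1.488e-01) = 166.095319
iter 3: u=0.599367  f(a)=+5.674e-07  f'(a)=-1.488e-01  a ← 166.095319 − (+5.674e-07/-1.488e-01) = 166.095323
iter 4: u=0.599367  f(a)=+2.842e-14  f'(a)=-1.488e-01  a ← 166.095323 − (+2.842e-14/-1.488e-01) = 166.095323
converged: |Δa| < 1e-12 after 4 iterations
sag = a·(cosh(S/(2a)) − 1) = 166.095323·(cosh(0.599367) − 1) = 30.737973
T_max/T_min = cosh(S/(2a)) = 1.185062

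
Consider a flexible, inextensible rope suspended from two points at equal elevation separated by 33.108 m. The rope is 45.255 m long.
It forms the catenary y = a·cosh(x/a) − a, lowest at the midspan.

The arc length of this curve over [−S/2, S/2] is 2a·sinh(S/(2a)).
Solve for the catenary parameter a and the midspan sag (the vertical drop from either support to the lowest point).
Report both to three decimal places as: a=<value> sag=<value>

a=11.726 sag=13.759

seed: a₀ = √(S³/(24(L−S))) = √(33.108³/(24·12.147)) = 11.157304
iter 1: u=1.483692  f(a)=+1.409e+00  f'(a)=-2.696e+00  a ← 11.157304 − (+1.409e+00/-2.696e+00) = 11.680024
iter 2: u=1.417292  f(a)=+1.051e-01  f'(a)=-2.308e+00  a ← 11.680024 − (+1.051e-01/-2.308e+00) = 11.725564
iter 3: u=1.411787  f(a)=+6.884e-04  f'(a)=-2.277e+00  a ← 11.725564 − (+6.884e-04/-2.277e+00) = 11.725866
iter 4: u=1.411751  f(a)=+2.997e-08  f'(a)=-2.277e+00  a ← 11.725866 − (+2.997e-08/-2.277e+00) = 11.725866
iter 5: u=1.411751  f(a)=+7.105e-15  f'(a)=-2.277e+00  a ← 11.725866 − (+7.105e-15/-2.277e+00) = 11.725866
converged: |Δa| < 1e-12 after 5 iterations
sag = a·(cosh(S/(2a)) − 1) = 11.725866·(cosh(1.411751) − 1) = 13.759418
T_max/T_min = cosh(S/(2a)) = 2.173424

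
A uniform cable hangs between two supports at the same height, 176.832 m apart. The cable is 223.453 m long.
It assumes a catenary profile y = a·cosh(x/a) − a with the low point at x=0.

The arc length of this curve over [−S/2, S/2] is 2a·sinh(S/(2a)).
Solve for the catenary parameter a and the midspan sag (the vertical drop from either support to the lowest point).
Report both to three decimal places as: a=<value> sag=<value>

a=72.925 sag=60.495

seed: a₀ = √(S³/(24(L−S))) = √(176.832³/(24·46.621)) = 70.298308
iter 1: u=1.257726  f(a)=+3.829e+00  f'(a)=-1.548e+00  a ← 70.298308 − (+3.829e+00/-1.548e+00) = 72.771447
iter 2: u=1.214982  f(a)=+2.114e-01  f'(a)=-1.382e+00  a ← 72.771447 − (+2.114e-01/-1.382e+00) = 72.924413
iter 3: u=1.212433  f(a)=+7.271e-04  f'(a)=-1.372e+00  a ← 72.924413 − (+7.271e-04/-1.372e+00) = 72.924943
iter 4: u=1.212425  f(a)=+8.672e-09  f'(a)=-1.372e+00  a ← 72.924943 − (+8.672e-09/-1.372e+00) = 72.924943
iter 5: u=1.212425  f(a)=-2.842e-14  f'(a)=-1.372e+00  a ← 72.924943 − (-2.842e-14/-1.372e+00) = 72.924943
converged: |Δa| < 1e-12 after 5 iterations
sag = a·(cosh(S/(2a)) − 1) = 72.924943·(cosh(1.212425) − 1) = 60.494914
T_max/T_min = cosh(S/(2a)) = 1.829550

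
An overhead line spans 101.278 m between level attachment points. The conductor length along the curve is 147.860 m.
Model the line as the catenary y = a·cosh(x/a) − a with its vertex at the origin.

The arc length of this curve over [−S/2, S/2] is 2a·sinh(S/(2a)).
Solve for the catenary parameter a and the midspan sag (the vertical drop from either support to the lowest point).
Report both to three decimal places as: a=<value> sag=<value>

a=32.397 sag=48.320

seed: a₀ = √(S³/(24(L−S))) = √(101.278³/(24·46.582)) = 30.483020
iter 1: u=1.661220  f(a)=+6.866e+00  f'(a)=-3.987e+00  a ← 30.483020 − (+6.866e+00/-3.987e+00) = 32.205142
iter 2: u=1.572389  f(a)=+6.249e-01  f'(a)=-3.292e+00  a ← 32.205142 − (+6.249e-01/-3.292e+00) = 32.394966
iter 3: u=1.563175  f(a)=+6.319e-03  f'(a)=-3.225e+00  a ← 32.394966 − (+6.319e-03/-3.225e+00) = 32.396925
iter 4: u=1.563080  f(a)=+6.605e-07  f'(a)=-3.225e+00  a ← 32.396925 − (+6.605e-07/-3.225e+00) = 32.396925
iter 5: u=1.563080  f(a)=+2.842e-14  f'(a)=-3.225e+00  a ← 32.396925 − (+2.842e-14/-3.225e+00) = 32.396925
converged: |Δa| < 1e-12 after 5 iterations
sag = a·(cosh(S/(2a)) − 1) = 32.396925·(cosh(1.563080) − 1) = 48.319899
T_max/T_min = cosh(S/(2a)) = 2.491496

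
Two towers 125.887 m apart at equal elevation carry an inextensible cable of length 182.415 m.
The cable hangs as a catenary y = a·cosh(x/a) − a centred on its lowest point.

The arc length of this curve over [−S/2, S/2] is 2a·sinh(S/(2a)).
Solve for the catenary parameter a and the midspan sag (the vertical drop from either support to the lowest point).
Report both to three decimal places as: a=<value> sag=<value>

seed: a₀ = √(S³/(24(L−S))) = √(125.887³/(24·56.528)) = 38.347221
iter 1: u=1.641410  f(a)=+8.122e+00  f'(a)=-3.823e+00  a ← 38.347221 − (+8.122e+00/-3.823e+00) = 40.471834
iter 2: u=1.555242  f(a)=+7.239e-01  f'(a)=-3.169e+00  a ← 40.471834 − (+7.239e-01/-3.169e+00) = 40.700241
iter 3: u=1.546514  f(a)=+6.993e-03  f'(a)=-3.108e+00  a ← 40.700241 − (+6.993e-03/-3.108e+00) = 40.702491
iter 4: u=1.546429  f(a)=+6.664e-07  f'(a)=-3.108e+00  a ← 40.702491 − (+6.664e-07/-3.108e+00) = 40.702491
iter 5: u=1.546429  f(a)=+2.842e-14  f'(a)=-3.108e+00  a ← 40.702491 − (+2.842e-14/-3.108e+00) = 40.702491
converged: |Δa| < 1e-12 after 5 iterations
sag = a·(cosh(S/(2a)) − 1) = 40.702491·(cosh(1.546429) − 1) = 59.174938
T_max/T_min = cosh(S/(2a)) = 2.453841

a=40.702 sag=59.175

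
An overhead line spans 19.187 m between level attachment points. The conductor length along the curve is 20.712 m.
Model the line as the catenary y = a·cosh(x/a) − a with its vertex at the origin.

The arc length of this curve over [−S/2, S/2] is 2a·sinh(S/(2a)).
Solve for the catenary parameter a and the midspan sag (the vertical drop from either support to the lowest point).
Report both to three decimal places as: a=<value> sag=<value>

a=14.055 sag=3.403

seed: a₀ = √(S³/(24(L−S))) = √(19.187³/(24·1.525)) = 13.892169
iter 1: u=0.690569  f(a)=+3.678e-02  f'(a)=-2.302e-01  a ← 13.892169 − (+3.678e-02/-2.302e-01) = 14.051937
iter 2: u=0.682717  f(a)=+6.441e-04  f'(a)=-2.222e-01  a ← 14.051937 − (+6.441e-04/-2.222e-01) = 14.054836
iter 3: u=0.682576  f(a)=+2.054e-07  f'(a)=-2.221e-01  a ← 14.054836 − (+2.054e-07/-2.221e-01) = 14.054836
iter 4: u=0.682576  f(a)=+2.132e-14  f'(a)=-2.221e-01  a ← 14.054836 − (+2.132e-14/-2.221e-01) = 14.054836
converged: |Δa| < 1e-12 after 4 iterations
sag = a·(cosh(S/(2a)) − 1) = 14.054836·(cosh(0.682576) − 1) = 3.403261
T_max/T_min = cosh(S/(2a)) = 1.242142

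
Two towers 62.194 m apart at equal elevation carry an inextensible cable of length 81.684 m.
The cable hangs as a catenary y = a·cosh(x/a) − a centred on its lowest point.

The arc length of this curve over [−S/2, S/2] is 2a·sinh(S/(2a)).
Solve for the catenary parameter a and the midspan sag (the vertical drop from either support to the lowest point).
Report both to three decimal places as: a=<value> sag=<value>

seed: a₀ = √(S³/(24(L−S))) = √(62.194³/(24·19.490)) = 22.678336
iter 1: u=1.371221  f(a)=+1.917e+00  f'(a)=-2.064e+00  a ← 22.678336 − (+1.917e+00/-2.064e+00) = 23.606662
iter 2: u=1.317298  f(a)=+1.240e-01  f'(a)=-1.805e+00  a ← 23.606662 − (+1.240e-01/-1.805e+00) = 23.675328
iter 3: u=1.313477  f(a)=+5.979e-04  f'(a)=-1.788e+00  a ← 23.675328 − (+5.979e-04/-1.788e+00) = 23.675662
iter 4: u=1.313459  f(a)=+1.406e-08  f'(a)=-1.788e+00  a ← 23.675662 − (+1.406e-08/-1.788e+00) = 23.675662
iter 5: u=1.313459  f(a)=+1.421e-14  f'(a)=-1.788e+00  a ← 23.675662 − (+1.421e-14/-1.788e+00) = 23.675662
converged: |Δa| < 1e-12 after 5 iterations
sag = a·(cosh(S/(2a)) − 1) = 23.675662·(cosh(1.313459) − 1) = 23.532451
T_max/T_min = cosh(S/(2a)) = 1.993951

a=23.676 sag=23.532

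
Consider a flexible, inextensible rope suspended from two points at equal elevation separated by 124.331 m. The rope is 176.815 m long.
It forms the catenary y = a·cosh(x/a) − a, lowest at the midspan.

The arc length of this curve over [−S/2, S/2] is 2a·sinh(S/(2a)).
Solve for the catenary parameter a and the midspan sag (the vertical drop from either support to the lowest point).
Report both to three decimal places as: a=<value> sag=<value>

a=41.328 sag=56.262

seed: a₀ = √(S³/(24(L−S))) = √(124.331³/(24·52.484)) = 39.061602
iter 1: u=1.591473  f(a)=+7.062e+00  f'(a)=-3.432e+00  a ← 39.061602 − (+7.062e+00/-3.432e+00) = 41.118991
iter 2: u=1.511844  f(a)=+5.963e-01  f'(a)=-2.875e+00  a ← 41.118991 − (+5.963e-01/-2.875e+00) = 41.326388
iter 3: u=1.504257  f(a)=+5.118e-03  f'(a)=-2.826e+00  a ← 41.326388 − (+5.118e-03/-2.826e+00) = 41.328199
iter 4: u=1.504191  f(a)=+3.842e-07  f'(a)=-2.826e+00  a ← 41.328199 − (+3.842e-07/-2.826e+00) = 41.328199
iter 5: u=1.504191  f(a)=-2.842e-14  f'(a)=-2.826e+00  a ← 41.328199 − (-2.842e-14/-2.826e+00) = 41.328199
converged: |Δa| < 1e-12 after 5 iterations
sag = a·(cosh(S/(2a)) − 1) = 41.328199·(cosh(1.504191) − 1) = 56.262303
T_max/T_min = cosh(S/(2a)) = 2.361354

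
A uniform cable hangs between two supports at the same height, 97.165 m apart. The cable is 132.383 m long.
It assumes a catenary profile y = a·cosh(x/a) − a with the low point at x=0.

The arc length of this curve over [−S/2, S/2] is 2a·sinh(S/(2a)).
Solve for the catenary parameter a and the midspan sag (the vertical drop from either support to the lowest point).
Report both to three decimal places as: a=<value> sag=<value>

a=34.604 sag=40.087

seed: a₀ = √(S³/(24(L−S))) = √(97.165³/(24·35.218)) = 32.944037
iter 1: u=1.474698  f(a)=+4.034e+00  f'(a)=-2.641e+00  a ← 32.944037 − (+4.034e+00/-2.641e+00) = 34.471663
iter 2: u=1.409346  f(a)=+2.976e-01  f'(a)=-2.264e+00  a ← 34.471663 − (+2.976e-01/-2.264e+00) = 34.603080
iter 3: u=1.403994  f(a)=+1.904e-03  f'(a)=-2.235e+00  a ← 34.603080 − (+1.904e-03/-2.235e+00) = 34.603932
iter 4: u=1.403959  f(a)=+7.906e-08  f'(a)=-2.235e+00  a ← 34.603932 − (+7.906e-08/-2.235e+00) = 34.603932
iter 5: u=1.403959  f(a)=+2.842e-14  f'(a)=-2.235e+00  a ← 34.603932 − (+2.842e-14/-2.235e+00) = 34.603932
converged: |Δa| < 1e-12 after 5 iterations
sag = a·(cosh(S/(2a)) − 1) = 34.603932·(cosh(1.403959) − 1) = 40.087077
T_max/T_min = cosh(S/(2a)) = 2.158454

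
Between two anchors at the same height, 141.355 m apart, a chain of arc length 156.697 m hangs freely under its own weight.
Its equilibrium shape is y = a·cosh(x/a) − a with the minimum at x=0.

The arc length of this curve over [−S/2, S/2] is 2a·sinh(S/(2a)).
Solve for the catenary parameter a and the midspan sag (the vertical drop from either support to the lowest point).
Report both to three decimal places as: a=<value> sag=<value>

seed: a₀ = √(S³/(24(L−S))) = √(141.355³/(24·15.342)) = 87.583068
iter 1: u=0.806977  f(a)=+5.074e-01  f'(a)=-3.737e-01  a ← 87.583068 − (+5.074e-01/-3.737e-01) = 88.940759
iter 2: u=0.794658  f(a)=+1.204e-02  f'(a)=-3.561e-01  a ← 88.940759 − (+1.204e-02/-3.561e-01) = 88.974560
iter 3: u=0.794356  f(a)=+7.143e-06  f'(a)=-3.557e-01  a ← 88.974560 − (+7.143e-06/-3.557e-01) = 88.974580
iter 4: u=0.794356  f(a)=+2.530e-12  f'(a)=-3.557e-01  a ← 88.974580 − (+2.530e-12/-3.557e-01) = 88.974580
converged: |Δa| < 1e-12 after 4 iterations
sag = a·(cosh(S/(2a)) − 1) = 88.974580·(cosh(0.794356) − 1) = 29.579051
T_max/T_min = cosh(S/(2a)) = 1.332444

a=88.975 sag=29.579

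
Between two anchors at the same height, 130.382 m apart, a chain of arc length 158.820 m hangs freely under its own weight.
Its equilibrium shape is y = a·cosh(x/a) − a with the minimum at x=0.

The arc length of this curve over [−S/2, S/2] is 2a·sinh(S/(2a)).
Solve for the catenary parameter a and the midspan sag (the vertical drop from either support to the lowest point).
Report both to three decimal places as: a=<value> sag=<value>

seed: a₀ = √(S³/(24(L−S))) = √(130.382³/(24·28.438)) = 56.986412
iter 1: u=1.143974  f(a)=+1.920e+00  f'(a)=-1.135e+00  a ← 56.986412 − (+1.920e+00/-1.135e+00) = 58.678017
iter 2: u=1.110995  f(a)=+8.880e-02  f'(a)=-1.032e+00  a ← 58.678017 − (+8.880e-02/-1.032e+00) = 58.764054
iter 3: u=1.109369  f(a)=+2.104e-04  f'(a)=-1.027e+00  a ← 58.764054 − (+2.104e-04/-1.027e+00) = 58.764259
iter 4: u=1.109365  f(a)=+1.187e-09  f'(a)=-1.027e+00  a ← 58.764259 − (+1.187e-09/-1.027e+00) = 58.764259
iter 5: u=1.109365  f(a)=-2.842e-14  f'(a)=-1.027e+00  a ← 58.764259 − (-2.842e-14/-1.027e+00) = 58.764259
converged: |Δa| < 1e-12 after 5 iterations
sag = a·(cosh(S/(2a)) − 1) = 58.764259·(cosh(1.109365) − 1) = 40.024335
T_max/T_min = cosh(S/(2a)) = 1.681100

a=58.764 sag=40.024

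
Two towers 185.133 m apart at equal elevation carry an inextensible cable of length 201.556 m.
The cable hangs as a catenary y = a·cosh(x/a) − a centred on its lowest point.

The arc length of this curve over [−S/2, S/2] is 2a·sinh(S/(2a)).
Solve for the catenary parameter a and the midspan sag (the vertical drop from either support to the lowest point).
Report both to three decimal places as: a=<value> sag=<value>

a=128.535 sag=34.797

seed: a₀ = √(S³/(24(L−S))) = √(185.133³/(24·16.423)) = 126.880211
iter 1: u=0.729558  f(a)=+4.426e-01  f'(a)=-2.729e-01  a ← 126.880211 − (+4.426e-01/-2.729e-01) = 128.502098
iter 2: u=0.720350  f(a)=+8.630e-03  f'(a)=-2.624e-01  a ← 128.502098 − (+8.630e-03/-2.624e-01) = 128.534993
iter 3: u=0.720166  f(a)=+3.426e-06  f'(a)=-2.622e-01  a ← 128.534993 − (+3.426e-06/-2.622e-01) = 128.535006
iter 4: u=0.720166  f(a)=+5.400e-13  f'(a)=-2.622e-01  a ← 128.535006 − (+5.400e-13/-2.622e-01) = 128.535006
converged: |Δa| < 1e-12 after 4 iterations
sag = a·(cosh(S/(2a)) − 1) = 128.535006·(cosh(0.720166) − 1) = 34.797333
T_max/T_min = cosh(S/(2a)) = 1.270723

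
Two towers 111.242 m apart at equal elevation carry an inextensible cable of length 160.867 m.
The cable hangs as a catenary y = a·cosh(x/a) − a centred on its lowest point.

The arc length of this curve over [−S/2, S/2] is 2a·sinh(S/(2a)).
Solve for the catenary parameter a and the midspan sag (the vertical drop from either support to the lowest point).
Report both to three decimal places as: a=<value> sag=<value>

a=36.073 sag=52.079

seed: a₀ = √(S³/(24(L−S))) = √(111.242³/(24·49.625)) = 33.997525
iter 1: u=1.636031  f(a)=+7.081e+00  f'(a)=-3.779e+00  a ← 33.997525 − (+7.081e+00/-3.779e+00) = 35.871100
iter 2: u=1.550580  f(a)=+6.275e-01  f'(a)=-3.137e+00  a ← 35.871100 − (+6.275e-01/-3.137e+00) = 36.071147
iter 3: u=1.541980  f(a)=+5.986e-03  f'(a)=-3.077e+00  a ← 36.071147 − (+5.986e-03/-3.077e+00) = 36.073093
iter 4: u=1.541897  f(a)=+5.562e-07  f'(a)=-3.076e+00  a ← 36.073093 − (+5.562e-07/-3.076e+00) = 36.073093
iter 5: u=1.541897  f(a)=+0.000e+00  f'(a)=-3.076e+00  a ← 36.073093 − (+0.000e+00/-3.076e+00) = 36.073093
converged: |Δa| < 1e-12 after 5 iterations
sag = a·(cosh(S/(2a)) − 1) = 36.073093·(cosh(1.541897) − 1) = 52.079139
T_max/T_min = cosh(S/(2a)) = 2.443711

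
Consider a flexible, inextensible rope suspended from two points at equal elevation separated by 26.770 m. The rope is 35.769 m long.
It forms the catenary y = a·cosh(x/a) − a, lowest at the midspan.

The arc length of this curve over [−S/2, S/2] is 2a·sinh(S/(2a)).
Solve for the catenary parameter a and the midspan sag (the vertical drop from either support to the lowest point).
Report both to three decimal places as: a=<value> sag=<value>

a=9.867 sag=10.559

seed: a₀ = √(S³/(24(L−S))) = √(26.770³/(24·8.999)) = 9.424749
iter 1: u=1.420197  f(a)=+9.524e-01  f'(a)=-2.324e+00  a ← 9.424749 − (+9.524e-01/-2.324e+00) = 9.834607
iter 2: u=1.361010  f(a)=+6.565e-02  f'(a)=-2.013e+00  a ← 9.834607 − (+6.565e-02/-2.013e+00) = 9.867213
iter 3: u=1.356513  f(a)=+3.630e-04  f'(a)=-1.991e+00  a ← 9.867213 − (+3.630e-04/-1.991e+00) = 9.867395
iter 4: u=1.356488  f(a)=+1.123e-08  f'(a)=-1.991e+00  a ← 9.867395 − (+1.123e-08/-1.991e+00) = 9.867395
iter 5: u=1.356488  f(a)=+0.000e+00  f'(a)=-1.991e+00  a ← 9.867395 − (+0.000e+00/-1.991e+00) = 9.867395
converged: |Δa| < 1e-12 after 5 iterations
sag = a·(cosh(S/(2a)) − 1) = 9.867395·(cosh(1.356488) − 1) = 10.558589
T_max/T_min = cosh(S/(2a)) = 2.070048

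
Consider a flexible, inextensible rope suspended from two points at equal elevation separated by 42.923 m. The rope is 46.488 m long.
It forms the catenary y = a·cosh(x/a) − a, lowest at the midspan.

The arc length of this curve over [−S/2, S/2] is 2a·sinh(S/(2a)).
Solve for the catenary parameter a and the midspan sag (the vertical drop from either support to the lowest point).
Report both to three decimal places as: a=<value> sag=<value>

seed: a₀ = √(S³/(24(L−S))) = √(42.923³/(24·3.565)) = 30.401829
iter 1: u=0.705928  f(a)=+8.989e-02  f'(a)=-2.464e-01  a ← 30.401829 − (+8.989e-02/-2.464e-01) = 30.766607
iter 2: u=0.697558  f(a)=+1.643e-03  f'(a)=-2.375e-01  a ← 30.766607 − (+1.643e-03/-2.375e-01) = 30.773527
iter 3: u=0.697401  f(a)=+5.720e-07  f'(a)=-2.373e-01  a ← 30.773527 − (+5.720e-07/-2.373e-01) = 30.773529
iter 4: u=0.697401  f(a)=+7.816e-14  f'(a)=-2.373e-01  a ← 30.773529 − (+7.816e-14/-2.373e-01) = 30.773529
converged: |Δa| < 1e-12 after 4 iterations
sag = a·(cosh(S/(2a)) − 1) = 30.773529·(cosh(0.697401) − 1) = 7.791917
T_max/T_min = cosh(S/(2a)) = 1.253202

a=30.774 sag=7.792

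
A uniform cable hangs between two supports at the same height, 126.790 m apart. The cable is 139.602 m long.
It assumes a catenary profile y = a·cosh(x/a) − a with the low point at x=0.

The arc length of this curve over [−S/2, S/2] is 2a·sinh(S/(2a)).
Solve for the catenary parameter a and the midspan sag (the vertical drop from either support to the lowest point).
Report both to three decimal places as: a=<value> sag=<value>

a=82.623 sag=25.538

seed: a₀ = √(S³/(24(L−S))) = √(126.790³/(24·12.812)) = 81.416685
iter 1: u=0.778649  f(a)=+3.940e-01  f'(a)=-3.342e-01  a ← 81.416685 − (+3.940e-01/-3.342e-01) = 82.595665
iter 2: u=0.767534  f(a)=+8.722e-03  f'(a)=-3.196e-01  a ← 82.595665 − (+8.722e-03/-3.196e-01) = 82.622959
iter 3: u=0.767281  f(a)=+4.488e-06  f'(a)=-3.192e-01  a ← 82.622959 − (+4.488e-06/-3.192e-01) = 82.622973
iter 4: u=0.767281  f(a)=+1.165e-12  f'(a)=-3.192e-01  a ← 82.622973 − (+1.165e-12/-3.192e-01) = 82.622973
converged: |Δa| < 1e-12 after 4 iterations
sag = a·(cosh(S/(2a)) − 1) = 82.622973·(cosh(0.767281) − 1) = 25.537719
T_max/T_min = cosh(S/(2a)) = 1.309087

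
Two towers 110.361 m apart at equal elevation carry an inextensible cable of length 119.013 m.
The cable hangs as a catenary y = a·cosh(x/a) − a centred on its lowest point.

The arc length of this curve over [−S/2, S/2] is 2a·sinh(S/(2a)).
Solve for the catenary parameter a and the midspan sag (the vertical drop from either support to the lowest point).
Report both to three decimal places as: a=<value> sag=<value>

seed: a₀ = √(S³/(24(L−S))) = √(110.361³/(24·8.652)) = 80.456209
iter 1: u=0.685845  f(a)=+2.058e-01  f'(a)=-2.254e-01  a ← 80.456209 − (+2.058e-01/-2.254e-01) = 81.369327
iter 2: u=0.678149  f(a)=+3.556e-03  f'(a)=-2.176e-01  a ← 81.369327 − (+3.556e-03/-2.176e-01) = 81.385665
iter 3: u=0.678013  f(a)=+1.103e-06  f'(a)=-2.175e-01  a ← 81.385665 − (+1.103e-06/-2.175e-01) = 81.385670
iter 4: u=0.678012  f(a)=+1.137e-13  f'(a)=-2.175e-01  a ← 81.385670 − (+1.137e-13/-2.175e-01) = 81.385670
converged: |Δa| < 1e-12 after 4 iterations
sag = a·(cosh(S/(2a)) − 1) = 81.385670·(cosh(0.678012) − 1) = 19.434223
T_max/T_min = cosh(S/(2a)) = 1.238792

a=81.386 sag=19.434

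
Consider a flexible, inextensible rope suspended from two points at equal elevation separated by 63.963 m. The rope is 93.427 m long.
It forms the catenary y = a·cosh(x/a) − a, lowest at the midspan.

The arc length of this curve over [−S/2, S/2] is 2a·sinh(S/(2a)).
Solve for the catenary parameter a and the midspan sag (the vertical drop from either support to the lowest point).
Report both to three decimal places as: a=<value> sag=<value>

seed: a₀ = √(S³/(24(L−S))) = √(63.963³/(24·29.464)) = 19.237196
iter 1: u=1.662482  f(a)=+4.350e+00  f'(a)=-3.998e+00  a ← 19.237196 − (+4.350e+00/-3.998e+00) = 20.325329
iter 2: u=1.573480  f(a)=+3.964e-01  f'(a)=-3.300e+00  a ← 20.325329 − (+3.964e-01/-3.300e+00) = 20.445460
iter 3: u=1.564235  f(a)=+4.020e-03  f'(a)=-3.233e+00  a ← 20.445460 − (+4.020e-03/-3.233e+00) = 20.446703
iter 4: u=1.564140  f(a)=+4.227e-07  f'(a)=-3.232e+00  a ← 20.446703 − (+4.227e-07/-3.232e+00) = 20.446704
iter 5: u=1.564140  f(a)=+0.000e+00  f'(a)=-3.232e+00  a ← 20.446704 − (+0.000e+00/-3.232e+00) = 20.446704
converged: |Δa| < 1e-12 after 5 iterations
sag = a·(cosh(S/(2a)) − 1) = 20.446704·(cosh(1.564140) − 1) = 30.545637
T_max/T_min = cosh(S/(2a)) = 2.493915

a=20.447 sag=30.546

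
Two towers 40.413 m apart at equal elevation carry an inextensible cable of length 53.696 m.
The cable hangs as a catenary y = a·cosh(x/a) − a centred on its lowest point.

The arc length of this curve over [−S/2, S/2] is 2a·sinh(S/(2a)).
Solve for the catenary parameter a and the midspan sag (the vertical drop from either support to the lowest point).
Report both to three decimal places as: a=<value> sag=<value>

a=15.051 sag=15.728

seed: a₀ = √(S³/(24(L−S))) = √(40.413³/(24·13.283)) = 14.388911
iter 1: u=1.404311  f(a)=+1.373e+00  f'(a)=-2.237e+00  a ← 14.388911 − (+1.373e+00/-2.237e+00) = 15.002672
iter 2: u=1.346860  f(a)=+9.273e-02  f'(a)=-1.944e+00  a ← 15.002672 − (+9.273e-02/-1.944e+00) = 15.050372
iter 3: u=1.342591  f(a)=+4.908e-04  f'(a)=-1.924e+00  a ← 15.050372 − (+4.908e-04/-1.924e+00) = 15.050628
iter 4: u=1.342569  f(a)=+1.391e-08  f'(a)=-1.923e+00  a ← 15.050628 − (+1.391e-08/-1.923e+00) = 15.050628
iter 5: u=1.342569  f(a)=+7.105e-15  f'(a)=-1.923e+00  a ← 15.050628 − (+7.105e-15/-1.923e+00) = 15.050628
converged: |Δa| < 1e-12 after 5 iterations
sag = a·(cosh(S/(2a)) − 1) = 15.050628·(cosh(1.342569) − 1) = 15.728204
T_max/T_min = cosh(S/(2a)) = 2.045020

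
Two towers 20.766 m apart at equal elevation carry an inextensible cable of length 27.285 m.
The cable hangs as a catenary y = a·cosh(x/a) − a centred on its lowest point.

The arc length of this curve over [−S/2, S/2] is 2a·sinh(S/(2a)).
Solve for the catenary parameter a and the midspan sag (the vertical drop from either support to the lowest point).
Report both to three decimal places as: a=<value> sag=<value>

seed: a₀ = √(S³/(24(L−S))) = √(20.766³/(24·6.519)) = 7.565422
iter 1: u=1.372428  f(a)=+6.422e-01  f'(a)=-2.071e+00  a ← 7.565422 − (+6.422e-01/-2.071e+00) = 7.875582
iter 2: u=1.318379  f(a)=+4.161e-02  f'(a)=-1.810e+00  a ← 7.875582 − (+4.161e-02/-1.810e+00) = 7.898565
iter 3: u=1.314543  f(a)=+2.014e-04  f'(a)=-1.793e+00  a ← 7.898565 − (+2.014e-04/-1.793e+00) = 7.898677
iter 4: u=1.314524  f(a)=+4.768e-09  f'(a)=-1.793e+00  a ← 7.898677 − (+4.768e-09/-1.793e+00) = 7.898677
iter 5: u=1.314524  f(a)=+0.000e+00  f'(a)=-1.793e+00  a ← 7.898677 − (+0.000e+00/-1.793e+00) = 7.898677
converged: |Δa| < 1e-12 after 5 iterations
sag = a·(cosh(S/(2a)) − 1) = 7.898677·(cosh(1.314524) − 1) = 7.865425
T_max/T_min = cosh(S/(2a)) = 1.995790

a=7.899 sag=7.865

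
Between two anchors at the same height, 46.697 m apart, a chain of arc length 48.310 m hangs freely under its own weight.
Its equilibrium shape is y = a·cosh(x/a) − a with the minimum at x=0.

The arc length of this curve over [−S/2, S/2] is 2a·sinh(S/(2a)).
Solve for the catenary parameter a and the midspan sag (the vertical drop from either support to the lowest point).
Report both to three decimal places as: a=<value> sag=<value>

seed: a₀ = √(S³/(24(L−S))) = √(46.697³/(24·1.613)) = 51.287398
iter 1: u=0.455248  f(a)=+1.680e-02  f'(a)=-6.421e-02  a ← 51.287398 − (+1.680e-02/-6.421e-02) = 51.548985
iter 2: u=0.452938  f(a)=+1.294e-04  f'(a)=-6.323e-02  a ← 51.548985 − (+1.294e-04/-6.323e-02) = 51.551032
iter 3: u=0.452920  f(a)=+7.808e-09  f'(a)=-6.322e-02  a ← 51.551032 − (+7.808e-09/-6.322e-02) = 51.551032
iter 4: u=0.452920  f(a)=+7.105e-15  f'(a)=-6.322e-02  a ← 51.551032 − (+7.105e-15/-6.322e-02) = 51.551032
converged: |Δa| < 1e-12 after 4 iterations
sag = a·(cosh(S/(2a)) − 1) = 51.551032·(cosh(0.452920) − 1) = 5.378512
T_max/T_min = cosh(S/(2a)) = 1.104334

a=51.551 sag=5.379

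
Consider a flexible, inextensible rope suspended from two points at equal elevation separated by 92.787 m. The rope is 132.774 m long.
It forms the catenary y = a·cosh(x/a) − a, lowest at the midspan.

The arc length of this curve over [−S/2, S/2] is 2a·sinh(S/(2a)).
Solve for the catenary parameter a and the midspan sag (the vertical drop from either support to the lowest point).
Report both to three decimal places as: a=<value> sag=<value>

a=30.558 sag=42.525

seed: a₀ = √(S³/(24(L−S))) = √(92.787³/(24·39.987)) = 28.851319
iter 1: u=1.608020  f(a)=+5.500e+00  f'(a)=-3.558e+00  a ← 28.851319 − (+5.500e+00/-3.558e+00) = 30.397003
iter 2: u=1.526252  f(a)=+4.729e-01  f'(a)=-2.970e+00  a ← 30.397003 − (+4.729e-01/-2.970e+00) = 30.556210
iter 3: u=1.518300  f(a)=+4.223e-03  f'(a)=-2.917e+00  a ← 30.556210 − (+4.223e-03/-2.917e+00) = 30.557657
iter 4: u=1.518228  f(a)=+3.434e-07  f'(a)=-2.917e+00  a ← 30.557657 − (+3.434e-07/-2.917e+00) = 30.557657
iter 5: u=1.518228  f(a)=+0.000e+00  f'(a)=-2.917e+00  a ← 30.557657 − (+0.000e+00/-2.917e+00) = 30.557657
converged: |Δa| < 1e-12 after 5 iterations
sag = a·(cosh(S/(2a)) − 1) = 30.557657·(cosh(1.518228) − 1) = 42.524517
T_max/T_min = cosh(S/(2a)) = 2.391616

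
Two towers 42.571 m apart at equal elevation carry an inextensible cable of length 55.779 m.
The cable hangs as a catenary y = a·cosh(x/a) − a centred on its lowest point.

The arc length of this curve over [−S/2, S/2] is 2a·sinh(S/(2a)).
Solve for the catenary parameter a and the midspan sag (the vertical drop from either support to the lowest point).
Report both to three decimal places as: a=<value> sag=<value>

a=16.280 sag=16.013

seed: a₀ = √(S³/(24(L−S))) = √(42.571³/(24·13.208)) = 15.600791
iter 1: u=1.364386  f(a)=+1.285e+00  f'(a)=-2.030e+00  a ← 15.600791 − (+1.285e+00/-2.030e+00) = 16.233892
iter 2: u=1.311177  f(a)=+8.238e-02  f'(a)=-1.778e+00  a ← 16.233892 − (+8.238e-02/-1.778e+00) = 16.280238
iter 3: u=1.307444  f(a)=+3.897e-04  f'(a)=-1.761e+00  a ← 16.280238 − (+3.897e-04/-1.761e+00) = 16.280459
iter 4: u=1.307426  f(a)=+8.811e-09  f'(a)=-1.761e+00  a ← 16.280459 − (+8.811e-09/-1.761e+00) = 16.280459
iter 5: u=1.307426  f(a)=+1.421e-14  f'(a)=-1.761e+00  a ← 16.280459 − (+1.421e-14/-1.761e+00) = 16.280459
converged: |Δa| < 1e-12 after 5 iterations
sag = a·(cosh(S/(2a)) − 1) = 16.280459·(cosh(1.307426) − 1) = 16.013156
T_max/T_min = cosh(S/(2a)) = 1.983581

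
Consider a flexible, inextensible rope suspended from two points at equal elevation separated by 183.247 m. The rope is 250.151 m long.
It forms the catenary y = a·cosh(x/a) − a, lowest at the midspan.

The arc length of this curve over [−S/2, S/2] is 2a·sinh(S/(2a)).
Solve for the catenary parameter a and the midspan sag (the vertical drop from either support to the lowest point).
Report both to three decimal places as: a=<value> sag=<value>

a=65.045 sag=75.933

seed: a₀ = √(S³/(24(L−S))) = √(183.247³/(24·66.904)) = 61.904703
iter 1: u=1.480073  f(a)=+7.722e+00  f'(a)=-2.674e+00  a ← 61.904703 − (+7.722e+00/-2.674e+00) = 64.792984
iter 2: u=1.414096  f(a)=+5.733e-01  f'(a)=-2.290e+00  a ← 64.792984 − (+5.733e-01/-2.290e+00) = 65.043339
iter 3: u=1.408653  f(a)=+3.721e-03  f'(a)=-2.260e+00  a ← 65.043339 − (+3.721e-03/-2.260e+00) = 65.044985
iter 4: u=1.408617  f(a)=+1.589e-07  f'(a)=-2.260e+00  a ← 65.044985 − (+1.589e-07/-2.260e+00) = 65.044985
iter 5: u=1.408617  f(a)=-2.842e-14  f'(a)=-2.260e+00  a ← 65.044985 − (-2.842e-14/-2.260e+00) = 65.044985
converged: |Δa| < 1e-12 after 5 iterations
sag = a·(cosh(S/(2a)) − 1) = 65.044985·(cosh(1.408617) − 1) = 75.932782
T_max/T_min = cosh(S/(2a)) = 2.167389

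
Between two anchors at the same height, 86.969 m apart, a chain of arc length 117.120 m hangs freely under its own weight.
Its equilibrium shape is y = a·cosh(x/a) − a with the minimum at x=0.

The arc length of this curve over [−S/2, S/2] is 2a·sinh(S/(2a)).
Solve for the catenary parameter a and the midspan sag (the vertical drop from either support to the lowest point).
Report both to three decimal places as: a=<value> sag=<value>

a=31.608 sag=34.938

seed: a₀ = √(S³/(24(L−S))) = √(86.969³/(24·30.151)) = 30.150203
iter 1: u=1.442262  f(a)=+3.296e+00  f'(a)=-2.448e+00  a ← 30.150203 − (+3.296e+00/-2.448e+00) = 31.496395
iter 2: u=1.380618  f(a)=+2.336e-01  f'(a)=-2.112e+00  a ← 31.496395 − (+2.336e-01/-2.112e+00) = 31.606974
iter 3: u=1.375788  f(a)=+1.371e-03  f'(a)=-2.088e+00  a ← 31.606974 − (+1.371e-03/-2.088e+00) = 31.607631
iter 4: u=1.375760  f(a)=+4.787e-08  f'(a)=-2.088e+00  a ← 31.607631 − (+4.787e-08/-2.088e+00) = 31.607631
iter 5: u=1.375760  f(a)=-1.421e-14  f'(a)=-2.088e+00  a ← 31.607631 − (-1.421e-14/-2.088e+00) = 31.607631
converged: |Δa| < 1e-12 after 5 iterations
sag = a·(cosh(S/(2a)) − 1) = 31.607631·(cosh(1.375760) − 1) = 34.937962
T_max/T_min = cosh(S/(2a)) = 2.105365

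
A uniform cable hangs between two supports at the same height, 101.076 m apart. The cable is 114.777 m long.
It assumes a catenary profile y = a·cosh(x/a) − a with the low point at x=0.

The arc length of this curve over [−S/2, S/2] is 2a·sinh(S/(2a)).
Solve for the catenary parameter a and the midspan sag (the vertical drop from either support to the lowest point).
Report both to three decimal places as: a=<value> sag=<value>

a=57.144 sag=23.843

seed: a₀ = √(S³/(24(L−S))) = √(101.076³/(24·13.701)) = 56.038992
iter 1: u=0.901836  f(a)=+5.681e-01  f'(a)=-5.299e-01  a ← 56.038992 − (+5.681e-01/-5.299e-01) = 57.110976
iter 2: u=0.884909  f(a)=+1.671e-02  f'(a)=-4.992e-01  a ← 57.110976 − (+1.671e-02/-4.992e-01) = 57.144452
iter 3: u=0.884390  f(a)=+1.543e-05  f'(a)=-4.982e-01  a ← 57.144452 − (+1.543e-05/-4.982e-01) = 57.144483
iter 4: u=0.884390  f(a)=+1.319e-11  f'(a)=-4.982e-01  a ← 57.144483 − (+1.319e-11/-4.982e-01) = 57.144483
converged: |Δa| < 1e-12 after 4 iterations
sag = a·(cosh(S/(2a)) − 1) = 57.144483·(cosh(0.884390) − 1) = 23.842750
T_max/T_min = cosh(S/(2a)) = 1.417236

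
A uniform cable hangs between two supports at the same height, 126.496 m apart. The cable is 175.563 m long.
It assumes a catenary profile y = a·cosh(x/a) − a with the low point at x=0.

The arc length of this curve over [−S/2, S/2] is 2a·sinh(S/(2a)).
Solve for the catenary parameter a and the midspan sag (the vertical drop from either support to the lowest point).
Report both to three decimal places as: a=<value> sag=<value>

a=43.683 sag=54.367

seed: a₀ = √(S³/(24(L−S))) = √(126.496³/(24·49.067)) = 41.458617
iter 1: u=1.525569  f(a)=+6.037e+00  f'(a)=-2.966e+00  a ← 41.458617 − (+6.037e+00/-2.966e+00) = 43.494085
iter 2: u=1.454175  f(a)=+4.730e-01  f'(a)=-2.518e+00  a ← 43.494085 − (+4.730e-01/-2.518e+00) = 43.681984
iter 3: u=1.447920  f(a)=+3.451e-03  f'(a)=-2.481e+00  a ← 43.681984 − (+3.451e-03/-2.481e+00) = 43.683375
iter 4: u=1.447873  f(a)=+1.866e-07  f'(a)=-2.481e+00  a ← 43.683375 − (+1.866e-07/-2.481e+00) = 43.683375
iter 5: u=1.447873  f(a)=-2.842e-14  f'(a)=-2.481e+00  a ← 43.683375 − (-2.842e-14/-2.481e+00) = 43.683375
converged: |Δa| < 1e-12 after 5 iterations
sag = a·(cosh(S/(2a)) − 1) = 43.683375·(cosh(1.447873) − 1) = 54.366760
T_max/T_min = cosh(S/(2a)) = 2.244564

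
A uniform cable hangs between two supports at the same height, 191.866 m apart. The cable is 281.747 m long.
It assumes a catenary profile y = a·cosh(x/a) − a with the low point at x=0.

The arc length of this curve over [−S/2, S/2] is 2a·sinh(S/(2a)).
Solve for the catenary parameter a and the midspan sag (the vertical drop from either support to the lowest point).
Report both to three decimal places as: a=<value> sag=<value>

a=60.875 sag=92.589

seed: a₀ = √(S³/(24(L−S))) = √(191.866³/(24·89.881)) = 57.221266
iter 1: u=1.676527  f(a)=+1.351e+01  f'(a)=-4.118e+00  a ← 57.221266 − (+1.351e+01/-4.118e+00) = 60.502240
iter 2: u=1.585611  f(a)=+1.249e+00  f'(a)=-3.389e+00  a ← 60.502240 − (+1.249e+00/-3.389e+00) = 60.870868
iter 3: u=1.576008  f(a)=+1.308e-02  f'(a)=-3.318e+00  a ← 60.870868 − (+1.308e-02/-3.318e+00) = 60.874810
iter 4: u=1.575906  f(a)=+1.468e-06  f'(a)=-3.317e+00  a ← 60.874810 − (+1.468e-06/-3.317e+00) = 60.874811
iter 5: u=1.575906  f(a)=+0.000e+00  f'(a)=-3.317e+00  a ← 60.874811 − (+0.000e+00/-3.317e+00) = 60.874811
converged: |Δa| < 1e-12 after 5 iterations
sag = a·(cosh(S/(2a)) − 1) = 60.874811·(cosh(1.575906) − 1) = 92.588819
T_max/T_min = cosh(S/(2a)) = 2.520971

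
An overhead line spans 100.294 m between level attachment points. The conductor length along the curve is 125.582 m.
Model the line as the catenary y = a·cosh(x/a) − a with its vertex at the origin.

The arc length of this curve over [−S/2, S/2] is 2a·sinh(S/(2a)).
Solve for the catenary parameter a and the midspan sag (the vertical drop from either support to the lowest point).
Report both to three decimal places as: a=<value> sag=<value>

seed: a₀ = √(S³/(24(L−S))) = √(100.294³/(24·25.288)) = 40.770831
iter 1: u=1.229972  f(a)=+1.983e+00  f'(a)=-1.439e+00  a ← 40.770831 − (+1.983e+00/-1.439e+00) = 42.149399
iter 2: u=1.189744  f(a)=+1.050e-01  f'(a)=-1.290e+00  a ← 42.149399 − (+1.050e-01/-1.290e+00) = 42.230822
iter 3: u=1.187450  f(a)=+3.310e-04  f'(a)=-1.282e+00  a ← 42.230822 − (+3.310e-04/-1.282e+00) = 42.231081
iter 4: u=1.187443  f(a)=+3.311e-09  f'(a)=-1.282e+00  a ← 42.231081 − (+3.311e-09/-1.282e+00) = 42.231081
iter 5: u=1.187443  f(a)=+0.000e+00  f'(a)=-1.282e+00  a ← 42.231081 − (+0.000e+00/-1.282e+00) = 42.231081
converged: |Δa| < 1e-12 after 5 iterations
sag = a·(cosh(S/(2a)) − 1) = 42.231081·(cosh(1.187443) − 1) = 33.440406
T_max/T_min = cosh(S/(2a)) = 1.791843

a=42.231 sag=33.440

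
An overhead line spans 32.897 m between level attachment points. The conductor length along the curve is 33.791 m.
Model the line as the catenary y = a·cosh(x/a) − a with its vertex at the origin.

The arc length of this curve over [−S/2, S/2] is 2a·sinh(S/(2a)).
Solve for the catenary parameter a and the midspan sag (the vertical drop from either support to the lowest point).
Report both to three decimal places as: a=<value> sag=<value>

a=40.899 sag=3.352

seed: a₀ = √(S³/(24(L−S))) = √(32.897³/(24·0.894)) = 40.734282
iter 1: u=0.403800  f(a)=+7.317e-03  f'(a)=-4.461e-02  a ← 40.734282 − (+7.317e-03/-4.461e-02) = 40.898286
iter 2: u=0.402181  f(a)=+4.443e-05  f'(a)=-4.407e-02  a ← 40.898286 − (+4.443e-05/-4.407e-02) = 40.899294
iter 3: u=0.402171  f(a)=+1.660e-09  f'(a)=-4.407e-02  a ← 40.899294 − (+1.660e-09/-4.407e-02) = 40.899294
iter 4: u=0.402171  f(a)=+0.000e+00  f'(a)=-4.407e-02  a ← 40.899294 − (+0.000e+00/-4.407e-02) = 40.899294
converged: |Δa| < 1e-12 after 4 iterations
sag = a·(cosh(S/(2a)) − 1) = 40.899294·(cosh(0.402171) − 1) = 3.352375
T_max/T_min = cosh(S/(2a)) = 1.081967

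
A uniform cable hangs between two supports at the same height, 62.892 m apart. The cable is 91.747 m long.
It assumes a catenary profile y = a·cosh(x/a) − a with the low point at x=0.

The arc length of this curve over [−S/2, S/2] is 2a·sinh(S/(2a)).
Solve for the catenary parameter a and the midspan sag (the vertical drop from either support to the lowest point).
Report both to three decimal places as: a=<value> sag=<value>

seed: a₀ = √(S³/(24(L−S))) = √(62.892³/(24·28.855)) = 18.952956
iter 1: u=1.659161  f(a)=+4.242e+00  f'(a)=-3.970e+00  a ← 18.952956 − (+4.242e+00/-3.970e+00) = 20.021544
iter 2: u=1.570608  f(a)=+3.852e-01  f'(a)=-3.279e+00  a ← 20.021544 − (+3.852e-01/-3.279e+00) = 20.139026
iter 3: u=1.561446  f(a)=+3.877e-03  f'(a)=-3.213e+00  a ← 20.139026 − (+3.877e-03/-3.213e+00) = 20.140233
iter 4: u=1.561352  f(a)=+4.014e-07  f'(a)=-3.212e+00  a ← 20.140233 − (+4.014e-07/-3.212e+00) = 20.140233
iter 5: u=1.561352  f(a)=+1.421e-14  f'(a)=-3.212e+00  a ← 20.140233 − (+1.421e-14/-3.212e+00) = 20.140233
converged: |Δa| < 1e-12 after 5 iterations
sag = a·(cosh(S/(2a)) − 1) = 20.140233·(cosh(1.561352) − 1) = 29.959737
T_max/T_min = cosh(S/(2a)) = 2.487557

a=20.140 sag=29.960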